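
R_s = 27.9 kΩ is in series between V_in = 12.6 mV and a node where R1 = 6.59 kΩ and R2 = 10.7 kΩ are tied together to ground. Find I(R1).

Parallel bank: R_p = 1/(1/6.59 + 1/10.7) = 4.078 kΩ.
Node voltage V_A = V_in · R_p/(R_s + R_p) = 12.6 × 0.1275 = 1.607 mV.
Branch current I = V_A/R1 = 1.607/6.59 = 0.2438 µA.

I ≈ 0.244 µA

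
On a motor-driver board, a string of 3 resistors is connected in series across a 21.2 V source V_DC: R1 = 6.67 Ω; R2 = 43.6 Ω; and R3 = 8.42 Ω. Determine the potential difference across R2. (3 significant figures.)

Total series resistance ΣR = 6.67 + 43.6 + 8.42 = 58.69 Ω.
Voltage divider: V = V_DC · (43.60 / 58.69) = 21.2 × 0.7429 = 15.75 V.

V ≈ 15.7 V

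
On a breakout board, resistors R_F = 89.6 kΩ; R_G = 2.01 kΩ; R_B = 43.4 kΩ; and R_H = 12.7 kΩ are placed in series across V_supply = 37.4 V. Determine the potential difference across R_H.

Series total: ΣR = 89.6 + 2.01 + 43.4 + 12.7 = 147.7 kΩ.
V = V_supply · R/ΣR = 37.4 × 0.08598 = 3.216 V.

V ≈ 3.22 V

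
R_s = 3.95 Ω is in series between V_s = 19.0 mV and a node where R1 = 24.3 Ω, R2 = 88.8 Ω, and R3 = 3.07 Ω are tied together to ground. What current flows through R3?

Parallel bank: R_p = 1/(1/24.3 + 1/88.8 + 1/3.07) = 2.644 Ω.
Node voltage V_A = V_s · R_p/(R_s + R_p) = 19.0 × 0.4010 = 7.619 mV.
I(R3) = V_A / R3 = 7.619/3.07 = 2.482 mA.

I ≈ 2.48 mA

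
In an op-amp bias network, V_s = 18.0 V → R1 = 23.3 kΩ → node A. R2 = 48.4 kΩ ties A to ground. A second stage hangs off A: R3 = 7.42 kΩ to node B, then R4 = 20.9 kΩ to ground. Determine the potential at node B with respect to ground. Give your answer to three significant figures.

V_B ≈ 5.77 V

The second stage (R3 + R4 = 28.32 kΩ) loads node A in parallel with R2.
Effective lower resistance at A: R2 ‖ 28.32 = 17.87 kΩ.
V_A = 18.0 × 17.87/(23.3 + 17.87) = 7.812 V.
V_B = V_A × 0.7380 = 5.765 V.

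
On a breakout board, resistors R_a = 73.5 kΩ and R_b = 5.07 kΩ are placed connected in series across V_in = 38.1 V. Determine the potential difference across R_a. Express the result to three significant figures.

V ≈ 35.6 V

Series total: ΣR = 73.5 + 5.07 = 78.57 kΩ.
V = V_in · R/ΣR = 38.1 × 0.9355 = 35.64 V.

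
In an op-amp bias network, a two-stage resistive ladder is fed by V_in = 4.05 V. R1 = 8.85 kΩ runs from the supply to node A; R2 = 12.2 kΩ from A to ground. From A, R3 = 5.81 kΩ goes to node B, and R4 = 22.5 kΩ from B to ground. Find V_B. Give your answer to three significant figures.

Node A sees R2 in parallel with the series input of stage 2, R3 + R4 = 28.31 kΩ.
Effective lower resistance at A: R2 ‖ 28.31 = 8.526 kΩ.
V_A = 4.05 × 8.526/(8.85 + 8.526) = 1.987 V.
Then the unloaded second divider: V_B = V_A × R4/(R3+R4) = 1.987 × 0.7948 = 1.579 V.

V_B ≈ 1.58 V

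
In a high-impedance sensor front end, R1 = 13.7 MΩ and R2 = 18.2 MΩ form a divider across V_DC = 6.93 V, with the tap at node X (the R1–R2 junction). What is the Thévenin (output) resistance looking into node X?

Looking into X with the source shorted: R_th = R1·R2/(R1+R2) = 13.70 × 18.2/31.90 = 7.816 MΩ.

R_th ≈ 7.82 MΩ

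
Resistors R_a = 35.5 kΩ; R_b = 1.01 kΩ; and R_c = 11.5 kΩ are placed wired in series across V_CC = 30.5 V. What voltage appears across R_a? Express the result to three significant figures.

Total series resistance ΣR = 35.5 + 1.01 + 11.5 = 48.01 kΩ.
V = V_CC · R/ΣR = 30.5 × 0.7394 = 22.55 V.

V ≈ 22.6 V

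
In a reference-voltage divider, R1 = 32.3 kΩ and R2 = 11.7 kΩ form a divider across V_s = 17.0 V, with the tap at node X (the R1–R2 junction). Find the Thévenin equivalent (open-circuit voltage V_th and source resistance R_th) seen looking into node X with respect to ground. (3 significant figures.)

V_th ≈ 4.52 V, R_th ≈ 8.59 kΩ

With X open, the divider is unloaded: V_th = 17.0 × 11.7/44.00 = 4.520 V.
Looking into X with the source shorted: R_th = R1·R2/(R1+R2) = 32.30 × 11.7/44.00 = 8.589 kΩ.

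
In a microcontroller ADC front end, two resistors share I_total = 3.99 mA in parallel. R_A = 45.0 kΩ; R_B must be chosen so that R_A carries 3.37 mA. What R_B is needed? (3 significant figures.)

The fraction through R_A equals R_B/(R_A+R_B).
3.37/3.99 = R_B/(R_A + R_B) → R_B = R_A · (0.8446)/(1 − 0.8446) = 45.0 × 5.435 = 244.6 kΩ.

R_B ≈ 245 kΩ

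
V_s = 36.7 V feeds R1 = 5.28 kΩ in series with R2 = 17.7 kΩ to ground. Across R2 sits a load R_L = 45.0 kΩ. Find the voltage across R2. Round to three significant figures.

V_out ≈ 25.9 V

The load sits in parallel with R2, giving an effective lower resistance R2' = R2·R_L/(R2+R_L) = 12.70 kΩ.
Then V_out = V_s · R2'/(R1 + R2') = 36.7 × 12.70/17.98 = 25.92 V.
(Unloaded it would be 28.3 V; the load pulls it down.)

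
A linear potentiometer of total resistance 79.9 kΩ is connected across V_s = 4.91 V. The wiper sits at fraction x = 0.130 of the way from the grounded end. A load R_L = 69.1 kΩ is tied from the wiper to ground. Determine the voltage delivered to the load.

V_out ≈ 0.564 V

Lower segment x·R_p = 10.39 kΩ; upper segment (1−x)·R_p = 69.51 kΩ.
Lower segment in parallel with the load: 10.39 ‖ 69.1 = 9.030 kΩ.
V_out = 4.91 × 9.030/(69.51 + 9.030) = 0.5645 V.
(Unloaded: V_out = x·V_s = 0.638 V.)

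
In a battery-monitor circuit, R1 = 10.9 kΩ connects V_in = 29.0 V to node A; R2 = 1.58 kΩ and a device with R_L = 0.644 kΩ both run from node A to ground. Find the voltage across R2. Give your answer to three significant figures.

V_out ≈ 1.17 V

R2 ‖ R_L = (1.58 × 0.644)/(1.58 + 0.644) = 0.4575 kΩ.
Then V_out = V_in · R2'/(R1 + R2') = 29.0 × 0.4575/11.36 = 1.168 V.
(Unloaded it would be 3.67 V; the load pulls it down.)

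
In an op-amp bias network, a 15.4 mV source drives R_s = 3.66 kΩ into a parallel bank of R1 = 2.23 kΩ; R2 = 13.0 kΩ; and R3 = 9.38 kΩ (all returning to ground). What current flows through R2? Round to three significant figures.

Equivalent of the parallel group: R_p = 1.582 kΩ.
V_A by voltage divider: V_A = 15.4 × 1.582/(3.66 + 1.582) = 4.648 mV.
I(R2) = V_A / R2 = 4.648/13.0 = 0.3576 µA.

I ≈ 0.358 µA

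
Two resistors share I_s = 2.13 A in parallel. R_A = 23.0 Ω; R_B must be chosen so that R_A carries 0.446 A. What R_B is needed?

Two-branch current divider: I_A = I_s · R_B/(R_A + R_B).
0.446/2.13 = R_B/(R_A + R_B) → R_B = R_A · (0.2094)/(1 − 0.2094) = 23.0 × 0.2648 = 6.091 Ω.

R_B ≈ 6.09 Ω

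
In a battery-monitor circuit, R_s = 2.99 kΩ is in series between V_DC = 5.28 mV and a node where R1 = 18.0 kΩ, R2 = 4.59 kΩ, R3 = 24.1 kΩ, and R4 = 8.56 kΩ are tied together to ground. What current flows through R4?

I ≈ 0.269 µA

Equivalent of the parallel group: R_p = 2.316 kΩ.
V_A by voltage divider: V_A = 5.28 × 2.316/(2.99 + 2.316) = 2.305 mV.
I(R4) = V_A / R4 = 2.305/8.56 = 0.2692 µA.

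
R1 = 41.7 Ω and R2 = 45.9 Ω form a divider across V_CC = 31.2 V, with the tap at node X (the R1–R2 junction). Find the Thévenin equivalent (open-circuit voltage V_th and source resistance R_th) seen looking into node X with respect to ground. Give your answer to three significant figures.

With X open, the divider is unloaded: V_th = 31.2 × 45.9/87.60 = 16.35 V.
Looking into X with the source shorted: R_th = R1·R2/(R1+R2) = 41.70 × 45.9/87.60 = 21.85 Ω.

V_th ≈ 16.3 V, R_th ≈ 21.8 Ω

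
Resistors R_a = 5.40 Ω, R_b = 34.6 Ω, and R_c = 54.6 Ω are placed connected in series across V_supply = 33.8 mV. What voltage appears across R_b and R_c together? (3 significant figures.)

V ≈ 31.9 mV

ΣR = 5.40 + 34.6 + 54.6 = 94.60 Ω.
R_{R_b..R_c} = 34.6 + 54.6 = 89.20 Ω.
V = V_supply · R/ΣR = 33.8 × 0.9429 = 31.87 mV.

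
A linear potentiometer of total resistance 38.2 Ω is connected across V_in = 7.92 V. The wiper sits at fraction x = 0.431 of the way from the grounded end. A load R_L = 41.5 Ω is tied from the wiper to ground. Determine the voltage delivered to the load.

V_out ≈ 2.78 V

Split the track: R_lower = x·R_p = 16.46 Ω, R_upper = (1−x)·R_p = 21.74 Ω.
(x·R_p) ‖ R_L = 11.79 Ω.
Then V_out = V_in · 11.79/(21.74 + 11.79) = 2.785 V.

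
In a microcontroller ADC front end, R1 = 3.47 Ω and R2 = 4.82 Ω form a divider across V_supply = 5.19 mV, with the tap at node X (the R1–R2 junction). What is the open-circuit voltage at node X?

V_th is the unloaded tap voltage: V_supply · R2/(R1+R2) = 5.19 × 0.5814 = 3.018 mV.

V_th ≈ 3.02 mV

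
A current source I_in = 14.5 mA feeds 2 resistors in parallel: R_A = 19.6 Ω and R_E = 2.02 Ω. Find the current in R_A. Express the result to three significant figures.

I ≈ 1.35 mA

For two parallel branches, I_k = I_in · (other R)/(sum of R).
I(R_A) = 14.5 × 2.02/(19.6 + 2.02) = 14.5 × 0.09343 = 1.355 mA.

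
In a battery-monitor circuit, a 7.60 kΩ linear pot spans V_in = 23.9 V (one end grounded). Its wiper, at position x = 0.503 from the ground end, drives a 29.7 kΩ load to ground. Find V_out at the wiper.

Split the track: R_lower = x·R_p = 3.823 kΩ, R_upper = (1−x)·R_p = 3.777 kΩ.
(x·R_p) ‖ R_L = 3.387 kΩ.
Loaded-divider output: V_out = 23.9 × 0.4728 = 11.30 V.

V_out ≈ 11.3 V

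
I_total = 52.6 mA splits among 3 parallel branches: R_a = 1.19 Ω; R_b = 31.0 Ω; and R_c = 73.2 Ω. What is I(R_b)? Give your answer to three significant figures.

I ≈ 1.91 mA

Conductances: ΣG = 1/1.19 + 1/31.0 + 1/73.2 = 0.8863 (1/Ω).
By the current-divider rule, I = I_total · G_k/ΣG = 52.6 × 0.03640 = 1.915 mA.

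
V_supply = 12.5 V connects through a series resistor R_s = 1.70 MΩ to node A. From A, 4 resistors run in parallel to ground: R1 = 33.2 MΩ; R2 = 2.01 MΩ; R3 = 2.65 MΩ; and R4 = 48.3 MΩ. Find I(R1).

I ≈ 0.146 µA

Equivalent of the parallel group: R_p = 1.080 MΩ.
Node voltage V_A = V_supply · R_p/(R_s + R_p) = 12.5 × 0.3885 = 4.857 V.
Branch current I = V_A/R1 = 4.857/33.2 = 0.1463 µA.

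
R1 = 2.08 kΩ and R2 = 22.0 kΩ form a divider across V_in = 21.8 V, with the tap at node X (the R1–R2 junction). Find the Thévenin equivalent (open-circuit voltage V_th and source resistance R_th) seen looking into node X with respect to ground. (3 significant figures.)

Open-circuit (no load on X): V_th = V_in · R2/(R1 + R2) = 21.8 × 22.0/(2.080 + 22.0) = 19.92 V.
With V_in suppressed (replaced by a short), R_th = R1 ‖ R2 = (2.080 × 22.0)/(2.080 + 22.0) = 1.900 kΩ.

V_th ≈ 19.9 V, R_th ≈ 1.90 kΩ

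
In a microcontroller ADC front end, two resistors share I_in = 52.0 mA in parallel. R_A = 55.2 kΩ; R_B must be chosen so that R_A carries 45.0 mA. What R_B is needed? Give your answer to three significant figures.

R_B ≈ 355 kΩ

In a two-way split, I_A/I_in = R_B/(R_A + R_B).
With f = 0.8654, R_B = R_A · f/(1−f) = 55.2 × 6.429 = 354.9 kΩ.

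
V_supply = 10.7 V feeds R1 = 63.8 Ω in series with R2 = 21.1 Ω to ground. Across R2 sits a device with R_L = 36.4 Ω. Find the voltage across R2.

V_out ≈ 1.85 V

The load sits in parallel with R2, giving an effective lower resistance R2' = R2·R_L/(R2+R_L) = 13.36 Ω.
Now apply the divider: V_out = 10.7 × 0.1731 = 1.852 V.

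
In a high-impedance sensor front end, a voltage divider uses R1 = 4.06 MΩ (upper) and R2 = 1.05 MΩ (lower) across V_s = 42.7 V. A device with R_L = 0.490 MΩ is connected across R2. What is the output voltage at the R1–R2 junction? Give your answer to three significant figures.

V_out ≈ 3.25 V

The load sits in parallel with R2, giving an effective lower resistance R2' = R2·R_L/(R2+R_L) = 0.3341 MΩ.
Now apply the divider: V_out = 42.7 × 0.07603 = 3.247 V.
(Unloaded it would be 8.77 V; the load pulls it down.)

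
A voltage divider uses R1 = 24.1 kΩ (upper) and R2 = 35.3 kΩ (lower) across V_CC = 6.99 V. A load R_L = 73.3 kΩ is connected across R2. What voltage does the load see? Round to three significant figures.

V_out ≈ 3.48 V

R2 ‖ R_L = (35.3 × 73.3)/(35.3 + 73.3) = 23.83 kΩ.
Now apply the divider: V_out = 6.99 × 0.4971 = 3.475 V.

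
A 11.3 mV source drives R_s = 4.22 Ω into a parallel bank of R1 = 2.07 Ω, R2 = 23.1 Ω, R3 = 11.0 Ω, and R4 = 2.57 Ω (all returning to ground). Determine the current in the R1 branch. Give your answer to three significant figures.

Equivalent of the parallel group: R_p = 0.9936 Ω.
Node voltage V_A = V_supply · R_p/(R_s + R_p) = 11.3 × 0.1906 = 2.154 mV.
I(R1) = V_A / R1 = 2.154/2.07 = 1.040 mA.
(Check via current divider: I_total = 2.167 mA; share G_k/ΣG = 0.4800 → same result.)

I ≈ 1.04 mA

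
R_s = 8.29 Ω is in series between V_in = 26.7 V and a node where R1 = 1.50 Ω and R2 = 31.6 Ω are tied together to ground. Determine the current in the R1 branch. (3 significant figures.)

I ≈ 2.62 A

Combine the parallel branches: R_p = (1/1.50 + 1/31.6)⁻¹ = 1.432 Ω.
V_A = 26.7 × 1.432/9.722 = 3.933 V.
Branch current I = V_A/R1 = 3.933/1.50 = 2.622 A.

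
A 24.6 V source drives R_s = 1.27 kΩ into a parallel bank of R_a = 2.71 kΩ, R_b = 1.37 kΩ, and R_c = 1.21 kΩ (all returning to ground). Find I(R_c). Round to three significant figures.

I ≈ 5.90 mA

Combine the parallel branches: R_p = (1/2.71 + 1/1.37 + 1/1.21)⁻¹ = 0.5194 kΩ.
Node voltage V_A = V_in · R_p/(R_s + R_p) = 24.6 × 0.2903 = 7.140 V.
Branch current I = V_A/R_c = 7.140/1.21 = 5.901 mA.
(Equivalently: I_total = 13.75 mA, then current-divider fraction G_k/ΣG = 0.4292.)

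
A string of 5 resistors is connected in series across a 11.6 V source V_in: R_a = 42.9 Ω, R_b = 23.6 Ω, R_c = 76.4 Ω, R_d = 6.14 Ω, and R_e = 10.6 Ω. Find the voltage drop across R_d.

ΣR = 42.9 + 23.6 + 76.4 + 6.14 + 10.6 = 159.6 Ω.
By the voltage-divider rule, V = 11.6 × 6.140/159.6 = 0.4462 V.

V ≈ 0.446 V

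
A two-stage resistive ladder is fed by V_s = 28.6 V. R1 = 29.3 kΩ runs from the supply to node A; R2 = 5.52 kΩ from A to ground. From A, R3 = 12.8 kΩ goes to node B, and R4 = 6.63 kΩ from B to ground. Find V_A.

V_A ≈ 3.66 V

Looking into the second stage from A: R3 + R4 = 19.43 kΩ appears in parallel with R2.
R2 ‖ (R3+R4) = 4.299 kΩ.
So V_A = 28.6 × 0.1279 = 3.659 V.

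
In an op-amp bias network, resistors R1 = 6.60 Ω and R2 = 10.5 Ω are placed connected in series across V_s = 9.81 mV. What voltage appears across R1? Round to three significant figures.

V ≈ 3.79 mV

Series total: ΣR = 6.60 + 10.5 = 17.10 Ω.
Voltage divider: V = V_s · (6.600 / 17.10) = 9.81 × 0.3860 = 3.786 mV.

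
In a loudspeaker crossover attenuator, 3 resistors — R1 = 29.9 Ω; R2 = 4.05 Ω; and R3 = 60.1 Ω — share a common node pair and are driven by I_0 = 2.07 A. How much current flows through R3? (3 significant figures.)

I ≈ 0.116 A

Total conductance ΣG = 1/29.9 + 1/4.05 + 1/60.1 = 0.2970 (units of 1/Ω).
Current divider: I(R3) = I_0 · G_k/ΣG = 2.07 × (0.01664/0.2970) = 2.07 × 0.05602 = 0.1160 A.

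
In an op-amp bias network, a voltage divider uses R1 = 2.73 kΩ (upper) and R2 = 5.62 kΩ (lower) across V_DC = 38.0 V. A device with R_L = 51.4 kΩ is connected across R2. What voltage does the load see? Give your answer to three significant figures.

V_out ≈ 24.7 V

First combine the lower leg with the load: R2 ‖ R_L = 5.066 kΩ.
Voltage divider with the loaded lower leg: V_out = 38.0 × 5.066/(2.73 + 5.066) = 38.0 × 0.6498 = 24.69 V.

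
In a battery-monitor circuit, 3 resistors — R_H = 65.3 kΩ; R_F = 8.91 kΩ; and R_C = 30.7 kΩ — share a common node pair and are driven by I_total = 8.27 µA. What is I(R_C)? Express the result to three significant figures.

I ≈ 1.68 µA

ΣG = 1/65.3 + 1/8.91 + 1/30.7 = 0.1601.
R_C takes the fraction G_k/ΣG = 0.03257/0.1601 = 0.2034, so I = 8.27 × 0.2034 = 1.682 µA.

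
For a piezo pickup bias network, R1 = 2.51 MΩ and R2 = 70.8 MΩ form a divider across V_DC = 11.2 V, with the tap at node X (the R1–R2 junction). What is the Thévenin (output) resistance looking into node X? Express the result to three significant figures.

R_th ≈ 2.42 MΩ

Looking into X with the source shorted: R_th = R1·R2/(R1+R2) = 2.510 × 70.8/73.31 = 2.424 MΩ.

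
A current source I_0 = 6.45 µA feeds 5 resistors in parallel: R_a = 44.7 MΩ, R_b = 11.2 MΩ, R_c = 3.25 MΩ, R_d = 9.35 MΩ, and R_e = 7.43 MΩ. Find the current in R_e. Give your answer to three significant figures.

Total conductance ΣG = 1/44.7 + 1/11.2 + 1/3.25 + 1/9.35 + 1/7.43 = 0.6609 (units of 1/MΩ).
Current divider: I(R_e) = I_0 · G_k/ΣG = 6.45 × (0.1346/0.6609) = 6.45 × 0.2036 = 1.314 µA.

I ≈ 1.31 µA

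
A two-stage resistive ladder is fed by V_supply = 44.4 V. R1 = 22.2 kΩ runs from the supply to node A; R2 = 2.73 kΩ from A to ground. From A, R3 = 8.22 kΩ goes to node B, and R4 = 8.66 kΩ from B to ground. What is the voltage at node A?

V_A ≈ 4.25 V

Looking into the second stage from A: R3 + R4 = 16.88 kΩ appears in parallel with R2.
R2 ‖ (R3+R4) = 2.350 kΩ.
So V_A = 44.4 × 0.09572 = 4.250 V.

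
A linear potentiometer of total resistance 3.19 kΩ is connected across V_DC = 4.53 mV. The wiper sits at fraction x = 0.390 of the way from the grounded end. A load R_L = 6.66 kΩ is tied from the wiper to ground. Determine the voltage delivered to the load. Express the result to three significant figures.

V_out ≈ 1.59 mV

Lower segment x·R_p = 1.244 kΩ; upper segment (1−x)·R_p = 1.946 kΩ.
Lower segment in parallel with the load: 1.244 ‖ 6.66 = 1.048 kΩ.
Loaded-divider output: V_out = 4.53 × 0.3501 = 1.586 mV.
(Unloaded: V_out = x·V_DC = 1.77 mV.)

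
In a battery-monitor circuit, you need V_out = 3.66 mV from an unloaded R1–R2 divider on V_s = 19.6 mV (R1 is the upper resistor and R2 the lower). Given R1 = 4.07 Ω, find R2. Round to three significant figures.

V_out/V_s = R2/(R1+R2) = 0.1867.
Rearranging, R2 = R1·k/(1−k) = 4.07 × 0.2296 = 0.9345 Ω.

R2 ≈ 0.935 Ω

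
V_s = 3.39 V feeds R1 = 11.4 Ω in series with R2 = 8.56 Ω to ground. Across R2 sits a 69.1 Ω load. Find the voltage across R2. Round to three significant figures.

R2 ‖ R_L = (8.56 × 69.1)/(8.56 + 69.1) = 7.616 Ω.
Then V_out = V_s · R2'/(R1 + R2') = 3.39 × 7.616/19.02 = 1.358 V.
(Unloaded it would be 1.45 V; the load pulls it down.)

V_out ≈ 1.36 V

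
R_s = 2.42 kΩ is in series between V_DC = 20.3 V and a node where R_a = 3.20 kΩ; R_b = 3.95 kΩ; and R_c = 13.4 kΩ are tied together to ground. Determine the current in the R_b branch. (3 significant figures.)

I ≈ 2.02 mA

Combine the parallel branches: R_p = (1/3.20 + 1/3.95 + 1/13.4)⁻¹ = 1.562 kΩ.
V_A by voltage divider: V_A = 20.3 × 1.562/(2.42 + 1.562) = 7.962 V.
Branch current I = V_A/R_b = 7.962/3.95 = 2.016 mA.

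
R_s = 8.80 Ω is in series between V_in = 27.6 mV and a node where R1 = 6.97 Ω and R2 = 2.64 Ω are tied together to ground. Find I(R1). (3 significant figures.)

I ≈ 0.708 mA

Equivalent of the parallel group: R_p = 1.915 Ω.
Node voltage V_A = V_in · R_p/(R_s + R_p) = 27.6 × 0.1787 = 4.932 mV.
I(R1) = V_A / R1 = 4.932/6.97 = 0.7076 mA.
(Equivalently: I_total = 2.576 mA, then current-divider fraction G_k/ΣG = 0.2747.)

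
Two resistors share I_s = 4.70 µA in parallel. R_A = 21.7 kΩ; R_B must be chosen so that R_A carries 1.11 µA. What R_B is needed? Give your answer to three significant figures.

The fraction through R_A equals R_B/(R_A+R_B).
1.11/4.70 = R_B/(R_A + R_B) → R_B = R_A · (0.2362)/(1 − 0.2362) = 21.7 × 0.3092 = 6.709 kΩ.

R_B ≈ 6.71 kΩ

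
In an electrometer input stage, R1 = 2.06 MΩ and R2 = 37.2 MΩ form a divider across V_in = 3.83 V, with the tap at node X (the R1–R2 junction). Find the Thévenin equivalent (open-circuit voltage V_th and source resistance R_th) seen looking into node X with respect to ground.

V_th ≈ 3.63 V, R_th ≈ 1.95 MΩ

V_th is the unloaded tap voltage: V_in · R2/(R1+R2) = 3.83 × 0.9475 = 3.629 V.
Zeroing V_in shorts the top of R1 to ground, so R_th = R1 ‖ R2 = 1.952 MΩ.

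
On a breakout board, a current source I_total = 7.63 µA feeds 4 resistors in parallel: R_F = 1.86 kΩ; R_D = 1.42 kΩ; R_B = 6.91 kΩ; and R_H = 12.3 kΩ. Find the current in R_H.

I ≈ 0.423 µA

ΣG = 1/1.86 + 1/1.42 + 1/6.91 + 1/12.3 = 1.468.
Current divider: I(R_H) = I_total · G_k/ΣG = 7.63 × (0.08130/1.468) = 7.63 × 0.05539 = 0.4226 µA.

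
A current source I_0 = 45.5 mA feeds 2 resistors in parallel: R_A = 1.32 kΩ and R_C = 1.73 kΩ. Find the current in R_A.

I ≈ 25.8 mA

With just two branches, the current splits inversely with resistance.
So I = 45.5 × 1.73/3.050 = 25.81 mA.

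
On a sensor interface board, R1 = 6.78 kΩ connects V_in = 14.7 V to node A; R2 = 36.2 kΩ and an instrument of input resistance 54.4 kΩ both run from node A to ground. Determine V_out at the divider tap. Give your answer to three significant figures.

The load sits in parallel with R2, giving an effective lower resistance R2' = R2·R_L/(R2+R_L) = 21.74 kΩ.
Voltage divider with the loaded lower leg: V_out = 14.7 × 21.74/(6.78 + 21.74) = 14.7 × 0.7622 = 11.20 V.

V_out ≈ 11.2 V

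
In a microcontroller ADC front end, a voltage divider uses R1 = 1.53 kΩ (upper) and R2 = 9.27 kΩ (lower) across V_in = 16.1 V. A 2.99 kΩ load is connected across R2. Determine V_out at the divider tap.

R2 ‖ R_L = (9.27 × 2.99)/(9.27 + 2.99) = 2.261 kΩ.
Voltage divider with the loaded lower leg: V_out = 16.1 × 2.261/(1.53 + 2.261) = 16.1 × 0.5964 = 9.602 V.

V_out ≈ 9.60 V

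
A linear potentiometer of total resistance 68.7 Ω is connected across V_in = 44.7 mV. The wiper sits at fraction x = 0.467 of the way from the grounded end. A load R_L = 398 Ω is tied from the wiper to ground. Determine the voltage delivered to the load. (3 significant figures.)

V_out ≈ 20.0 mV

Lower segment x·R_p = 32.08 Ω; upper segment (1−x)·R_p = 36.62 Ω.
(x·R_p) ‖ R_L = 29.69 Ω.
V_out = 44.7 × 29.69/(36.62 + 29.69) = 20.01 mV.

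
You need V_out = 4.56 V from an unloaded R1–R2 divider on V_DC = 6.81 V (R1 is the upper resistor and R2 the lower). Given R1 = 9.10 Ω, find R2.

R2 ≈ 18.4 Ω

Required fraction k = V_out/V_DC = 0.6696.
Rearranging, R2 = R1·k/(1−k) = 9.10 × 2.027 = 18.44 Ω.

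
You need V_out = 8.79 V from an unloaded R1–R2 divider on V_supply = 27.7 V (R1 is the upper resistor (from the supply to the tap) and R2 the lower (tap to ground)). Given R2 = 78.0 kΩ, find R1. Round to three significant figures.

R1 ≈ 168 kΩ

The divider ratio is R2/(R1+R2) = 8.79/27.7 = 0.3173.
So R1 = R2 · (V_supply/V_out − 1) = 78.0 × (27.7/8.79 − 1) = 78.0 × 2.151 = 167.8 kΩ.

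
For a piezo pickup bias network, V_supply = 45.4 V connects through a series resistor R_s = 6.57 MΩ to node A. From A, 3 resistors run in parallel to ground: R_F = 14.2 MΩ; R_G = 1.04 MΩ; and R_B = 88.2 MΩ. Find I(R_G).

Equivalent of the parallel group: R_p = 0.9585 MΩ.
V_A by voltage divider: V_A = 45.4 × 0.9585/(6.57 + 0.9585) = 5.780 V.
I(R_G) = V_A / R_G = 5.780/1.04 = 5.558 µA.
(Check via current divider: I_total = 6.030 µA; share G_k/ΣG = 0.9216 → same result.)

I ≈ 5.56 µA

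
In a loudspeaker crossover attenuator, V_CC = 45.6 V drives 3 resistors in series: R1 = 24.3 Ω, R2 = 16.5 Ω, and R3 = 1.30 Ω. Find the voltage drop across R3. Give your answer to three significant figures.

ΣR = 24.3 + 16.5 + 1.30 = 42.10 Ω.
By the voltage-divider rule, V = 45.6 × 1.300/42.10 = 1.408 V.

V ≈ 1.41 V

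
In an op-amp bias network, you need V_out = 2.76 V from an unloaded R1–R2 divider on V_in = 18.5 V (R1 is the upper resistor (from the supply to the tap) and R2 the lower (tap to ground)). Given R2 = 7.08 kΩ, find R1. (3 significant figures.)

R1 ≈ 40.4 kΩ

The divider ratio is R2/(R1+R2) = 2.76/18.5 = 0.1492.
R1 = R2·(1/k − 1) = 7.08 × 5.703 = 40.38 kΩ.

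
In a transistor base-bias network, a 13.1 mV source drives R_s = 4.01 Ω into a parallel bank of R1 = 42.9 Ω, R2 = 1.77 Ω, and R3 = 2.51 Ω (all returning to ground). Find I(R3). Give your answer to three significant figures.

Parallel bank: R_p = 1/(1/42.9 + 1/1.77 + 1/2.51) = 1.013 Ω.
Node voltage V_A = V_in · R_p/(R_s + R_p) = 13.1 × 0.2018 = 2.643 mV.
Branch current I = V_A/R3 = 2.643/2.51 = 1.053 mA.

I ≈ 1.05 mA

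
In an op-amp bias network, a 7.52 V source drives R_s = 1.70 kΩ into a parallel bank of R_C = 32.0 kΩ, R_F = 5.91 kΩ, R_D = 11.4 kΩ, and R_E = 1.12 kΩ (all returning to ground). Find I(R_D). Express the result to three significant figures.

I ≈ 0.219 mA

Parallel bank: R_p = 1/(1/32.0 + 1/5.91 + 1/11.4 + 1/1.12) = 0.8467 kΩ.
V_A by voltage divider: V_A = 7.52 × 0.8467/(1.70 + 0.8467) = 2.500 V.
Branch current I = V_A/R_D = 2.500/11.4 = 0.2193 mA.
(Check via current divider: I_total = 2.953 mA; share G_k/ΣG = 0.07427 → same result.)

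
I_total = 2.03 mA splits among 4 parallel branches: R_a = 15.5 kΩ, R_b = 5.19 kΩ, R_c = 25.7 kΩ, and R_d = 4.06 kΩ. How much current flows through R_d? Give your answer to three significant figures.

Conductances: ΣG = 1/15.5 + 1/5.19 + 1/25.7 + 1/4.06 = 0.5424 (1/kΩ).
R_d takes the fraction G_k/ΣG = 0.2463/0.5424 = 0.4541, so I = 2.03 × 0.4541 = 0.9218 mA.

I ≈ 0.922 mA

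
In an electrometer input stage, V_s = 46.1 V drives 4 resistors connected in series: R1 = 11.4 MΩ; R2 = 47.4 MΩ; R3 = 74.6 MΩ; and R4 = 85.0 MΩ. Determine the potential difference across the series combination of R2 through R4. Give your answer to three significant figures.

Series total: ΣR = 11.4 + 47.4 + 74.6 + 85.0 = 218.4 MΩ.
R_{R2..R4} = 47.4 + 74.6 + 85.0 = 207.0 MΩ.
Voltage divider: V = V_s · (207.0 / 218.4) = 46.1 × 0.9478 = 43.69 V.

V ≈ 43.7 V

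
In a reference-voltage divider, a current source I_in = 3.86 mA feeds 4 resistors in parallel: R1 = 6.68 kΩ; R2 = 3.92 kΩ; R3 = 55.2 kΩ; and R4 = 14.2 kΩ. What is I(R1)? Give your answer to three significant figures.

I ≈ 1.17 mA

ΣG = 1/6.68 + 1/3.92 + 1/55.2 + 1/14.2 = 0.4933.
By the current-divider rule, I = I_in · G_k/ΣG = 3.86 × 0.3034 = 1.171 mA.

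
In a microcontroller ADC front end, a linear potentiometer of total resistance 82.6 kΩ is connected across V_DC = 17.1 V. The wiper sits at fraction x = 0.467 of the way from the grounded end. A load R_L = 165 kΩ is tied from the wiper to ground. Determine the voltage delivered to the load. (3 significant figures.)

Lower segment x·R_p = 38.57 kΩ; upper segment (1−x)·R_p = 44.03 kΩ.
Lower segment in parallel with the load: 38.57 ‖ 165 = 31.26 kΩ.
Loaded-divider output: V_out = 17.1 × 0.4153 = 7.101 V.
(Unloaded: V_out = x·V_DC = 7.99 V.)

V_out ≈ 7.10 V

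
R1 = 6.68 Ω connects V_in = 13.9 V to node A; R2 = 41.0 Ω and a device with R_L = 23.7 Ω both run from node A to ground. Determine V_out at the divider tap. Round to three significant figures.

The load sits in parallel with R2, giving an effective lower resistance R2' = R2·R_L/(R2+R_L) = 15.02 Ω.
Then V_out = V_in · R2'/(R1 + R2') = 13.9 × 15.02/21.70 = 9.621 V.

V_out ≈ 9.62 V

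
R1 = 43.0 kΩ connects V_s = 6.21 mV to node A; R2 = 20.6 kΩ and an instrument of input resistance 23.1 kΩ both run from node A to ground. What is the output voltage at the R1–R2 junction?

R2 ‖ R_L = (20.6 × 23.1)/(20.6 + 23.1) = 10.89 kΩ.
Voltage divider with the loaded lower leg: V_out = 6.21 × 10.89/(43.0 + 10.89) = 6.21 × 0.2021 = 1.255 mV.
(Unloaded it would be 2.01 mV; the load pulls it down.)

V_out ≈ 1.25 mV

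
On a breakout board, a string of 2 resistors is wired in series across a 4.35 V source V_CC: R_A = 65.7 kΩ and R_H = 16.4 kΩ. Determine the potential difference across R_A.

V ≈ 3.48 V

Total series resistance ΣR = 65.7 + 16.4 = 82.10 kΩ.
V = V_CC · R/ΣR = 4.35 × 0.8002 = 3.481 V.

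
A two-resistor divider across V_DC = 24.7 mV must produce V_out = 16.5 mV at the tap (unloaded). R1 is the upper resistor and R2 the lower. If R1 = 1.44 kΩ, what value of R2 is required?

R2 ≈ 2.90 kΩ

The divider ratio is R2/(R1+R2) = 16.5/24.7 = 0.6680.
Rearranging, R2 = R1·k/(1−k) = 1.44 × 2.012 = 2.898 kΩ.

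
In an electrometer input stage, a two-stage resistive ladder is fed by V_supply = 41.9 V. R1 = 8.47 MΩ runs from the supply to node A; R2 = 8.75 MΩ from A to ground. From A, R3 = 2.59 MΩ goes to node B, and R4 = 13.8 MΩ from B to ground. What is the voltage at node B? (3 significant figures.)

V_B ≈ 14.2 V

The second stage (R3 + R4 = 16.39 MΩ) loads node A in parallel with R2.
R2 ‖ (R3+R4) = 5.705 MΩ.
V_A = 41.9 × 5.705/(8.47 + 5.705) = 16.86 V.
Then the unloaded second divider: V_B = V_A × R4/(R3+R4) = 16.86 × 0.8420 = 14.20 V.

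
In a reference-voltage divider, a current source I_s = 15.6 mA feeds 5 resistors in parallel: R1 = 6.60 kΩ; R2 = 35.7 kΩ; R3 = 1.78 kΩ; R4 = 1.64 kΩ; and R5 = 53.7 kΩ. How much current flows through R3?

Total conductance ΣG = 1/6.60 + 1/35.7 + 1/1.78 + 1/1.64 + 1/53.7 = 1.370 (units of 1/kΩ).
R3 takes the fraction G_k/ΣG = 0.5618/1.370 = 0.4102, so I = 15.6 × 0.4102 = 6.399 mA.

I ≈ 6.40 mA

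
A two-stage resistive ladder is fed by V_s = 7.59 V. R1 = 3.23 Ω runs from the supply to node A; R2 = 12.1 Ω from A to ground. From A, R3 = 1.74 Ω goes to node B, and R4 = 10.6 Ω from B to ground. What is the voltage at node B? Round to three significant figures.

Looking into the second stage from A: R3 + R4 = 12.34 Ω appears in parallel with R2.
R2 ‖ (R3+R4) = 6.109 Ω.
First divider: V_A = V_s · 6.109/(3.23 + 6.109) = 4.965 V.
V_B = V_A × 0.8590 = 4.265 V.

V_B ≈ 4.26 V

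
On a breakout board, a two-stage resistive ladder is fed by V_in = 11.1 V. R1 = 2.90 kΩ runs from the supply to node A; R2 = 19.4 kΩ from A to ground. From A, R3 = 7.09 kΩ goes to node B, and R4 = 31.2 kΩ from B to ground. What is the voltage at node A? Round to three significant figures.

V_A ≈ 9.06 V

Node A sees R2 in parallel with the series input of stage 2, R3 + R4 = 38.29 kΩ.
R2 ‖ (R3+R4) = 12.88 kΩ.
So V_A = 11.1 × 0.8162 = 9.060 V.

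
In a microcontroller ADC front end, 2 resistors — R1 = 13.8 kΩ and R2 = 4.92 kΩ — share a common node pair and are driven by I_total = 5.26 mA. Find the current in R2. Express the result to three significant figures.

I ≈ 3.88 mA

For two parallel branches, I_k = I_total · (other R)/(sum of R).
So I = 5.26 × 13.8/18.72 = 3.878 mA.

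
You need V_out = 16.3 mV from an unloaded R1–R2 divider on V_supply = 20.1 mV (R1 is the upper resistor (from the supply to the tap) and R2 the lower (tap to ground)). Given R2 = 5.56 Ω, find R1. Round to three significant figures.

V_out/V_supply = R2/(R1+R2) = 0.8109.
So R1 = R2 · (V_supply/V_out − 1) = 5.56 × (20.1/16.3 − 1) = 5.56 × 0.2331 = 1.296 Ω.

R1 ≈ 1.30 Ω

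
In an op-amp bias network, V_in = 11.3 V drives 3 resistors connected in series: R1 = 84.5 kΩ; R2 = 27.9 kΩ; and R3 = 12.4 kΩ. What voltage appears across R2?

Series total: ΣR = 84.5 + 27.9 + 12.4 = 124.8 kΩ.
Voltage divider: V = V_in · (27.90 / 124.8) = 11.3 × 0.2236 = 2.526 V.

V ≈ 2.53 V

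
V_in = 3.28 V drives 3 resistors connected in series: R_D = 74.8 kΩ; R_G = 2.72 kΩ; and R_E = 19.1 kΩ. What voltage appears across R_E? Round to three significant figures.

ΣR = 74.8 + 2.72 + 19.1 = 96.62 kΩ.
By the voltage-divider rule, V = 3.28 × 19.10/96.62 = 0.6484 V.

V ≈ 0.648 V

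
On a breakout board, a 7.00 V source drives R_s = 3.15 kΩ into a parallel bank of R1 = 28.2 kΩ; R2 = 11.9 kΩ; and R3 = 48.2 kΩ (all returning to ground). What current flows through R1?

Combine the parallel branches: R_p = (1/28.2 + 1/11.9 + 1/48.2)⁻¹ = 7.131 kΩ.
Node voltage V_A = V_DC · R_p/(R_s + R_p) = 7.00 × 0.6936 = 4.855 V.
Branch current I = V_A/R1 = 4.855/28.2 = 0.1722 mA.
(Equivalently: I_total = 0.6809 mA, then current-divider fraction G_k/ΣG = 0.2529.)

I ≈ 0.172 mA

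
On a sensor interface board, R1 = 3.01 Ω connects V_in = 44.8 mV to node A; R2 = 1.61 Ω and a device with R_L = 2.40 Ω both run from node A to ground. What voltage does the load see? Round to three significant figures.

V_out ≈ 10.9 mV

The load sits in parallel with R2, giving an effective lower resistance R2' = R2·R_L/(R2+R_L) = 0.9636 Ω.
Now apply the divider: V_out = 44.8 × 0.2425 = 10.86 mV.
(Unloaded it would be 15.6 mV; the load pulls it down.)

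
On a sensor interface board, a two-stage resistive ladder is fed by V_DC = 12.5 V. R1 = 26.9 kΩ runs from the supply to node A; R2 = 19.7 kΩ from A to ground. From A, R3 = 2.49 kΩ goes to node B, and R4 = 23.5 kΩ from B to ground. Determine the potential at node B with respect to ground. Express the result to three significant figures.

Looking into the second stage from A: R3 + R4 = 25.99 kΩ appears in parallel with R2.
Effective lower resistance at A: R2 ‖ 25.99 = 11.21 kΩ.
So V_A = 12.5 × 0.2941 = 3.676 V.
Stage 2 is unloaded, so V_B = V_A · R4/(R3+R4) = 3.676 × 23.5/25.99 = 3.324 V.

V_B ≈ 3.32 V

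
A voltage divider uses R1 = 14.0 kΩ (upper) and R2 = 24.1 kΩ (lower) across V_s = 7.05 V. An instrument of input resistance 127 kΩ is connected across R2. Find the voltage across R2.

First combine the lower leg with the load: R2 ‖ R_L = 20.26 kΩ.
Now apply the divider: V_out = 7.05 × 0.5913 = 4.169 V.
(Unloaded it would be 4.46 V; the load pulls it down.)

V_out ≈ 4.17 V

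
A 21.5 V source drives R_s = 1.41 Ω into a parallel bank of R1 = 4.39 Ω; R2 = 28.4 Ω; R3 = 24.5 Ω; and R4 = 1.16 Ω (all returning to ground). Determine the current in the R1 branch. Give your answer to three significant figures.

Parallel bank: R_p = 1/(1/4.39 + 1/28.4 + 1/24.5 + 1/1.16) = 0.8577 Ω.
Node voltage V_A = V_CC · R_p/(R_s + R_p) = 21.5 × 0.3782 = 8.132 V.
Branch current I = V_A/R1 = 8.132/4.39 = 1.852 A.

I ≈ 1.85 A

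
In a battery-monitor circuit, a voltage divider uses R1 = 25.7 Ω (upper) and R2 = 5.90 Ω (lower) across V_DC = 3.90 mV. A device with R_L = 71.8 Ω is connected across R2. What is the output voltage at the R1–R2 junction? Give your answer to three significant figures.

V_out ≈ 0.683 mV

First combine the lower leg with the load: R2 ‖ R_L = 5.452 Ω.
Now apply the divider: V_out = 3.90 × 0.1750 = 0.6825 mV.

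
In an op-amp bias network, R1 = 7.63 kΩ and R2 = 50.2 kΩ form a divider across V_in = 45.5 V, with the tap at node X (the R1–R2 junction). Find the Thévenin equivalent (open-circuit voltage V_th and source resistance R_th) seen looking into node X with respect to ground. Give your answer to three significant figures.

V_th is the unloaded tap voltage: V_in · R2/(R1+R2) = 45.5 × 0.8681 = 39.50 V.
Looking into X with the source shorted: R_th = R1·R2/(R1+R2) = 7.630 × 50.2/57.83 = 6.623 kΩ.

V_th ≈ 39.5 V, R_th ≈ 6.62 kΩ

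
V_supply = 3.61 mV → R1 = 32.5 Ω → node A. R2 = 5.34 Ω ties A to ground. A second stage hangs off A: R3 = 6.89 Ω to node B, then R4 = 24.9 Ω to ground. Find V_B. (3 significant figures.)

Node A sees R2 in parallel with the series input of stage 2, R3 + R4 = 31.79 Ω.
Effective lower resistance at A: R2 ‖ 31.79 = 4.572 Ω.
V_A = 3.61 × 4.572/(32.5 + 4.572) = 0.4452 mV.
Stage 2 is unloaded, so V_B = V_A · R4/(R3+R4) = 0.4452 × 24.9/31.79 = 0.3487 mV.

V_B ≈ 0.349 mV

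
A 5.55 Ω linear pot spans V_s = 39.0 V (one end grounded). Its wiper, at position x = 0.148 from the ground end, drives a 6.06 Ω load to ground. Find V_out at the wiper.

V_out ≈ 5.17 V

The pot divides into 4.729 Ω above the wiper and 0.8214 Ω below.
Lower segment in parallel with the load: 0.8214 ‖ 6.06 = 0.7234 Ω.
V_out = 39.0 × 0.7234/(4.729 + 0.7234) = 5.174 V.
(Unloaded: V_out = x·V_s = 5.77 V.)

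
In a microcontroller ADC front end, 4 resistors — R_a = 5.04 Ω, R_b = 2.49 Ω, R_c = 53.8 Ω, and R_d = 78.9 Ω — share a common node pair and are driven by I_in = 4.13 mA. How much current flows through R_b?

I ≈ 2.63 mA

Conductances: ΣG = 1/5.04 + 1/2.49 + 1/53.8 + 1/78.9 = 0.6313 (1/Ω).
Current divider: I(R_b) = I_in · G_k/ΣG = 4.13 × (0.4016/0.6313) = 4.13 × 0.6362 = 2.627 mA.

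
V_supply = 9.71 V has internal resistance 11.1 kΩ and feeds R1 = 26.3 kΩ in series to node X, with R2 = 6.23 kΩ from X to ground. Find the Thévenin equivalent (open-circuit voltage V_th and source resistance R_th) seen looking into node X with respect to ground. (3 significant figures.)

V_th ≈ 1.39 V, R_th ≈ 5.34 kΩ

R1' = 11.1 + 26.3 = 37.40 kΩ (source resistance + R1).
With X open, the divider is unloaded: V_th = 9.71 × 6.23/43.63 = 1.387 V.
Looking into X with the source shorted: R_th = R1'·R2/(R1'+R2) = 37.40 × 6.23/43.63 = 5.340 kΩ.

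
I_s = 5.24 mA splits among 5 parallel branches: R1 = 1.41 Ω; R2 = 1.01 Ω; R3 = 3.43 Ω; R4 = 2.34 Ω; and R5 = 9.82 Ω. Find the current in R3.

Total conductance ΣG = 1/1.41 + 1/1.01 + 1/3.43 + 1/2.34 + 1/9.82 = 2.520 (units of 1/Ω).
R3 takes the fraction G_k/ΣG = 0.2915/2.520 = 0.1157, so I = 5.24 × 0.1157 = 0.6062 mA.

I ≈ 0.606 mA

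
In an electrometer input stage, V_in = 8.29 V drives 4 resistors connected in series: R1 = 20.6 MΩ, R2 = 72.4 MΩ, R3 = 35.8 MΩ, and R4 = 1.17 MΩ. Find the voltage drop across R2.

ΣR = 20.6 + 72.4 + 35.8 + 1.17 = 130.0 MΩ.
By the voltage-divider rule, V = 8.29 × 72.40/130.0 = 4.618 V.

V ≈ 4.62 V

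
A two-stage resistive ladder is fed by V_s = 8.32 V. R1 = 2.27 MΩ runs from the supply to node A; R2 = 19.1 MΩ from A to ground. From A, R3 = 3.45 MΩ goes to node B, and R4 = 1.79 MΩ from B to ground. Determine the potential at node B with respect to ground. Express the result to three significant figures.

V_B ≈ 1.83 V

The second stage (R3 + R4 = 5.240 MΩ) loads node A in parallel with R2.
Effective lower resistance at A: R2 ‖ 5.240 = 4.112 MΩ.
So V_A = 8.32 × 0.6443 = 5.361 V.
Then the unloaded second divider: V_B = V_A × R4/(R3+R4) = 5.361 × 0.3416 = 1.831 V.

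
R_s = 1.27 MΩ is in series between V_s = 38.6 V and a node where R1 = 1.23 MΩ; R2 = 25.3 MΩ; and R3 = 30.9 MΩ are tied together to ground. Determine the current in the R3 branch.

Combine the parallel branches: R_p = (1/1.23 + 1/25.3 + 1/30.9)⁻¹ = 1.130 MΩ.
V_A = 38.6 × 1.130/2.400 = 18.17 V.
I(R3) = V_A / R3 = 18.17/30.9 = 0.5882 µA.

I ≈ 0.588 µA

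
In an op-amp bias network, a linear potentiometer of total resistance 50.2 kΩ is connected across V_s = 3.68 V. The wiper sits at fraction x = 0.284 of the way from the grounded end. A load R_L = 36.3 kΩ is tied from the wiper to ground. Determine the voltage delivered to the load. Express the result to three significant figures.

V_out ≈ 0.816 V

Lower segment x·R_p = 14.26 kΩ; upper segment (1−x)·R_p = 35.94 kΩ.
Lower segment in parallel with the load: 14.26 ‖ 36.3 = 10.24 kΩ.
V_out = 3.68 × 10.24/(35.94 + 10.24) = 0.8157 V.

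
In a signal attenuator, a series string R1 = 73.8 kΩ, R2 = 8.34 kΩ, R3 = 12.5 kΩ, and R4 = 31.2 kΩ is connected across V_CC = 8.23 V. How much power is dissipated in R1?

P ≈ 0.316 mW

The common current is I = 8.23/125.8 = 0.06540 mA.
V(R1) = I·R = 4.827 V; P = V·I = 4.827 × 0.06540 = 0.3157 mW.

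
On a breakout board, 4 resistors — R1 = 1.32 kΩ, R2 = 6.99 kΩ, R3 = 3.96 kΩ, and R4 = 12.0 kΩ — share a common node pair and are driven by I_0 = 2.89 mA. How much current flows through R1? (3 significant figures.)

Conductances: ΣG = 1/1.32 + 1/6.99 + 1/3.96 + 1/12.0 = 1.236 (1/kΩ).
Current divider: I(R1) = I_0 · G_k/ΣG = 2.89 × (0.7576/1.236) = 2.89 × 0.6127 = 1.771 mA.

I ≈ 1.77 mA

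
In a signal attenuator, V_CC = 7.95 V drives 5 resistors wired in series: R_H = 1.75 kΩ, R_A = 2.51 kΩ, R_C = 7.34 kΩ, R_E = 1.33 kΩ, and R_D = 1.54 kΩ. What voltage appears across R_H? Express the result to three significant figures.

Series total: ΣR = 1.75 + 2.51 + 7.34 + 1.33 + 1.54 = 14.47 kΩ.
Voltage divider: V = V_CC · (1.750 / 14.47) = 7.95 × 0.1209 = 0.9615 V.

V ≈ 0.961 V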